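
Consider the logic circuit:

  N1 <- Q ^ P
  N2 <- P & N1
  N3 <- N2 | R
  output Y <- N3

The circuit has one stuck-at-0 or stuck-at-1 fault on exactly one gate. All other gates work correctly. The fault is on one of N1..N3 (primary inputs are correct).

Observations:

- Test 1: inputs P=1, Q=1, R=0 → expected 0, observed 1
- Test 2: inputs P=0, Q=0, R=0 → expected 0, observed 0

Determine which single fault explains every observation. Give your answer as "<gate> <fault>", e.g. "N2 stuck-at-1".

Fault-free values for test 1 (P=1, Q=1, R=0): N1=0, N2=0, N3=0, giving Y=0. Observed 1.
Test 1: faults giving observed 1 are {N1 stuck-at-1, N2 stuck-at-1, N3 stuck-at-1}.
Test 2 (P=0, Q=0, R=0): fault-free N1=0, N2=0, N3=0 → 0; observed 0. Eliminates N2 stuck-at-1, N3 stuck-at-1.
Only N1 stuck-at-1 is consistent with every test.

N1 stuck-at-1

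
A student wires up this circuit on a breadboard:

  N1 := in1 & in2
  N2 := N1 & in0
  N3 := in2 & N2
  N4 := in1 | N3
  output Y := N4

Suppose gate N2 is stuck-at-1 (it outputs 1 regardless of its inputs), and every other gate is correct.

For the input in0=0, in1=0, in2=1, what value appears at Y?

1

Propagate with N2 forced: N1=0, N2=1 [stuck-at-1], N3=1, N4=1.
So Y = 1. (Without the fault it would be 0.)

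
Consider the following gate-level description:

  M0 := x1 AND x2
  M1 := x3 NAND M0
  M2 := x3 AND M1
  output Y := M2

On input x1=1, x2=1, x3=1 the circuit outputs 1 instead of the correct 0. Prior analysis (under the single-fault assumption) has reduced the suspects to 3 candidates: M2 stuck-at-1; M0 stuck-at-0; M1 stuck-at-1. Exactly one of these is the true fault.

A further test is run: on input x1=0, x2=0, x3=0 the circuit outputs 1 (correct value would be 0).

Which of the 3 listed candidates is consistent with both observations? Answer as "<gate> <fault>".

M2 stuck-at-1

Evaluate each candidate on input x1=0, x2=0, x3=0:
  M2 stuck-at-1: M0=0, M1=1, M2=1 [stuck-at-1] → 1 — matches
  M0 stuck-at-0: M0=0 [stuck-at-0], M1=1, M2=0 → 0 — eliminated
  M1 stuck-at-1: M0=0, M1=1 [stuck-at-1], M2=0 → 0 — eliminated
Only M2 stuck-at-1 reproduces the observed 1.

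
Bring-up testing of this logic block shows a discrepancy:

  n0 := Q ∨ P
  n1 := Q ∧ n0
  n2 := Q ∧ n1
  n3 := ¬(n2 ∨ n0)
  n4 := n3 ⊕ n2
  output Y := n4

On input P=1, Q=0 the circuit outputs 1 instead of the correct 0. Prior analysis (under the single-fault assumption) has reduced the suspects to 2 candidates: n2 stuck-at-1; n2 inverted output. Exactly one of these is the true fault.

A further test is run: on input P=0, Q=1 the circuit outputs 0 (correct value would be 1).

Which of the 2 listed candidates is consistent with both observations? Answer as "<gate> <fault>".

Evaluate each candidate on input P=0, Q=1:
  n2 stuck-at-1: n0=1, n1=1, n2=1 [stuck-at-1], n3=0, n4=1 → 1 — eliminated
  n2 inverted output: n0=1, n1=1, n2=0 [inverted output], n3=0, n4=0 → 0 — matches
Only n2 inverted output reproduces the observed 0.

n2 inverted output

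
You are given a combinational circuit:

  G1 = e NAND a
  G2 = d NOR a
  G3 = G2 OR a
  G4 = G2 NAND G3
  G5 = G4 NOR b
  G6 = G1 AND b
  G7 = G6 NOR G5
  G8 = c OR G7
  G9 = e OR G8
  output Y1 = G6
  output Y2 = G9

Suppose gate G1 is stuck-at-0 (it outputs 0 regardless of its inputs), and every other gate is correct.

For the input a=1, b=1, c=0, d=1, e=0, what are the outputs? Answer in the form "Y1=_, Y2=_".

Y1=0, Y2=1

Propagate with G1 forced: G1=0 [stuck-at-0], G2=0, G3=1, G4=1, G5=0, G6=0, G7=1, G8=1, G9=1.
So the outputs are Y1=0, Y2=1. (Without the fault they would be Y1=1, Y2=0.)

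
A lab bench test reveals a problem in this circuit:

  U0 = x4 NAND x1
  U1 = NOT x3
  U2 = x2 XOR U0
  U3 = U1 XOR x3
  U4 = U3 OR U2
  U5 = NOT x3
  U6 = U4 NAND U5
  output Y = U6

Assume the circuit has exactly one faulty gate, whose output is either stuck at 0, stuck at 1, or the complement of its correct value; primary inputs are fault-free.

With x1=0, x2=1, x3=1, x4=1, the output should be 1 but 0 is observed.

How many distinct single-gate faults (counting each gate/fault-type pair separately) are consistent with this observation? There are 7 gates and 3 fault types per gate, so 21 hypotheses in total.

Fault-free: U0=1, U1=0, U2=0, U3=1, U4=1, U5=0, U6=1 → 1. Observed 0.
  U0: none of the 3 fault types match ✗
  U1: none of the 3 fault types match ✗
  U2: none of the 3 fault types match ✗
  U3: none of the 3 fault types match ✗
  U4: none of the 3 fault types match ✗
  U5: stuck-at-1, inverted output ✓; others ✗
  U6: stuck-at-0, inverted output ✓; others ✗
Consistent faults: {U5 stuck-at-1, U5 inverted output, U6 stuck-at-0, U6 inverted output} — 4 in all.

4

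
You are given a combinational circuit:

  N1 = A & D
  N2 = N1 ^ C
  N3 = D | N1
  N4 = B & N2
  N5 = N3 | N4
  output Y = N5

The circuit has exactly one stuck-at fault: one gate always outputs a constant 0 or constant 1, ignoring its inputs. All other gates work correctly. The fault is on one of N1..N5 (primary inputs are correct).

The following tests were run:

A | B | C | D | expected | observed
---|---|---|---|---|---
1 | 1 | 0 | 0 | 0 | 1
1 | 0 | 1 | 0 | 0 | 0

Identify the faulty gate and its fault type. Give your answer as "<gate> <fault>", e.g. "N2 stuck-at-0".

N2 stuck-at-1

Fault-free values for test 1 (A=1, B=1, C=0, D=0): N1=0, N2=0, N3=0, N4=0, N5=0, giving Y=0. Observed 1.
Test 1: faults giving observed 1 are {N1 stuck-at-1, N2 stuck-at-1, N3 stuck-at-1, N4 stuck-at-1, N5 stuck-at-1}.
Test 2 (A=1, B=0, C=1, D=0): fault-free N1=0, N2=1, N3=0, N4=0, N5=0 → 0; observed 0. Eliminates N1 stuck-at-1, N3 stuck-at-1, N4 stuck-at-1, N5 stuck-at-1.
Only N2 stuck-at-1 is consistent with every test.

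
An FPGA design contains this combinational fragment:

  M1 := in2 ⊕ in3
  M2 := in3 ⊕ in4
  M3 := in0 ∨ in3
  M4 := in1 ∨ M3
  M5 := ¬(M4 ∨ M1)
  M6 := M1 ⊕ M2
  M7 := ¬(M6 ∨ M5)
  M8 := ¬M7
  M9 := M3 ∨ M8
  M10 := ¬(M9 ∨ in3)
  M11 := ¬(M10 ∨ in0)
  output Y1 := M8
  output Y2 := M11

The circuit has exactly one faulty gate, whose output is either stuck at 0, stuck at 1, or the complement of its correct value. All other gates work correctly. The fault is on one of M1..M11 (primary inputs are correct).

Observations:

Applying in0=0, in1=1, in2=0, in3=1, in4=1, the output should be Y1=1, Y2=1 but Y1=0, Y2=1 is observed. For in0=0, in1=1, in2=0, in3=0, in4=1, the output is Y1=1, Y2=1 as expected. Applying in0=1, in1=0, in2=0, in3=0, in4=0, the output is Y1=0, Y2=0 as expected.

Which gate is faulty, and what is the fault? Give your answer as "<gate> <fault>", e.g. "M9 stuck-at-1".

M1 stuck-at-0

Fault-free values for test 1 (in0=0, in1=1, in2=0, in3=1, in4=1): M1=1, M2=0, M3=1, M4=1, M5=0, M6=1, M7=0, M8=1, M9=1, M10=0, M11=1, giving Y1=1, Y2=1. Observed Y1=0, Y2=1.
Test 1: faults giving observed Y1=0, Y2=1 are {M1 stuck-at-0, M1 inverted output, M2 stuck-at-1, M2 inverted output, M6 stuck-at-0, M6 inverted output, M7 stuck-at-1, M7 inverted output, M8 stuck-at-0, M8 inverted output}.
Test 2 (in0=0, in1=1, in2=0, in3=0, in4=1): fault-free M1=0, M2=1, M3=0, M4=1, M5=0, M6=1, M7=0, M8=1, M9=1, M10=0, M11=1 → Y1=1, Y2=1; observed Y1=1, Y2=1. Eliminates M1 inverted output, M2 inverted output, M6 stuck-at-0, M6 inverted output, M7 stuck-at-1, M7 inverted output, M8 stuck-at-0, M8 inverted output.
Test 3 (in0=1, in1=0, in2=0, in3=0, in4=0): fault-free M1=0, M2=0, M3=1, M4=1, M5=0, M6=0, M7=1, M8=0, M9=1, M10=0, M11=0 → Y1=0, Y2=0; observed Y1=0, Y2=0. Eliminates M2 stuck-at-1.
Only M1 stuck-at-0 is consistent with every test.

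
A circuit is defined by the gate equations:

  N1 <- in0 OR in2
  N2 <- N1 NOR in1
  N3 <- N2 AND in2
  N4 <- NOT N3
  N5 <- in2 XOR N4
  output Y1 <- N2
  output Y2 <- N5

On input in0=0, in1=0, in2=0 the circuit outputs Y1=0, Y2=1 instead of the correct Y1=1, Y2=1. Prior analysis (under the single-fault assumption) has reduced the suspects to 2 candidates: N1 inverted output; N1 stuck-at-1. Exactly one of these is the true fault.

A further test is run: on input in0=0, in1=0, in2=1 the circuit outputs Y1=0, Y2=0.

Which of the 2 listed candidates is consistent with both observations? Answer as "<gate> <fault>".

Evaluate each candidate on input in0=0, in1=0, in2=1:
  N1 inverted output: N1=0 [inverted output], N2=1, N3=1, N4=0, N5=1 → Y1=1, Y2=1 — eliminated
  N1 stuck-at-1: N1=1 [stuck-at-1], N2=0, N3=0, N4=1, N5=0 → Y1=0, Y2=0 — matches
Only N1 stuck-at-1 reproduces the observed Y1=0, Y2=0.

N1 stuck-at-1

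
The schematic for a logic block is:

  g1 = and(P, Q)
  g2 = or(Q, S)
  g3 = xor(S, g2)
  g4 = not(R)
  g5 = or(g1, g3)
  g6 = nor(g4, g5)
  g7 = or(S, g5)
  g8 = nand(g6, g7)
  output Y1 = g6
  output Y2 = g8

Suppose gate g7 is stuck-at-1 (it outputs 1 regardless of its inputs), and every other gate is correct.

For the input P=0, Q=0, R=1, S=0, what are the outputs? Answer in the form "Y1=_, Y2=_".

Y1=1, Y2=0

Propagate with g7 forced: g1=0, g2=0, g3=0, g4=0, g5=0, g6=1, g7=1 [stuck-at-1], g8=0.
So the outputs are Y1=1, Y2=0. (Without the fault they would be Y1=1, Y2=1.)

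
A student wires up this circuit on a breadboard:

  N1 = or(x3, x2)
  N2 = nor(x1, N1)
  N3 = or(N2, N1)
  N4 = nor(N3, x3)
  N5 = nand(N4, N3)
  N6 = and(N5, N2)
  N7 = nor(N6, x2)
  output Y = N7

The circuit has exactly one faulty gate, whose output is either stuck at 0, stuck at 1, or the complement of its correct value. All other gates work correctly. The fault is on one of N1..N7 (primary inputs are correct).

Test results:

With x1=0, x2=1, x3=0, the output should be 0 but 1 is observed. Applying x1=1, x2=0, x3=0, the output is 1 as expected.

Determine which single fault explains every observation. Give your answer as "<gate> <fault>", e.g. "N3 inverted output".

N7 stuck-at-1

Fault-free values for test 1 (x1=0, x2=1, x3=0): N1=1, N2=0, N3=1, N4=0, N5=1, N6=0, N7=0, giving Y=0. Observed 1.
Test 1: faults giving observed 1 are {N7 stuck-at-1, N7 inverted output}.
Test 2 (x1=1, x2=0, x3=0): fault-free N1=0, N2=0, N3=0, N4=1, N5=1, N6=0, N7=1 → 1; observed 1. Eliminates N7 inverted output.
Only N7 stuck-at-1 is consistent with every test.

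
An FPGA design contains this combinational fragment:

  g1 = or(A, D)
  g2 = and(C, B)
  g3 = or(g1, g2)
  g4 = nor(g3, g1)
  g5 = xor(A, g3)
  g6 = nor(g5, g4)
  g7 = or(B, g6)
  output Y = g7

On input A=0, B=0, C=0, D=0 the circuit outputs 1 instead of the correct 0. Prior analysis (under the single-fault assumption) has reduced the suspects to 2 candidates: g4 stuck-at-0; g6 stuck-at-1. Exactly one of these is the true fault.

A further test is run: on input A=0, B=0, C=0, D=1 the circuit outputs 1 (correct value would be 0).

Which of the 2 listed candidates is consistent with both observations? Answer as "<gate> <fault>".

Evaluate each candidate on input A=0, B=0, C=0, D=1:
  g4 stuck-at-0: g1=1, g2=0, g3=1, g4=0 [stuck-at-0], g5=1, g6=0, g7=0 → 0 — eliminated
  g6 stuck-at-1: g1=1, g2=0, g3=1, g4=0, g5=1, g6=1 [stuck-at-1], g7=1 → 1 — matches
Only g6 stuck-at-1 reproduces the observed 1.

g6 stuck-at-1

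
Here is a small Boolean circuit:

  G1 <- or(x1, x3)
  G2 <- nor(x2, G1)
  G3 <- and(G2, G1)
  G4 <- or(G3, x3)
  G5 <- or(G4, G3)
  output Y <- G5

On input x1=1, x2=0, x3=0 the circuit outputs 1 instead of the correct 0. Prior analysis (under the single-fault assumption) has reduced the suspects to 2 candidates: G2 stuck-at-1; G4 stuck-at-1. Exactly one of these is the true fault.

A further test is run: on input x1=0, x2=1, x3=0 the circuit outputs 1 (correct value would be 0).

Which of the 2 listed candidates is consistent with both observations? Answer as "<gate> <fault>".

G4 stuck-at-1

Evaluate each candidate on input x1=0, x2=1, x3=0:
  G2 stuck-at-1: G1=0, G2=1 [stuck-at-1], G3=0, G4=0, G5=0 → 0 — eliminated
  G4 stuck-at-1: G1=0, G2=0, G3=0, G4=1 [stuck-at-1], G5=1 → 1 — matches
Only G4 stuck-at-1 reproduces the observed 1.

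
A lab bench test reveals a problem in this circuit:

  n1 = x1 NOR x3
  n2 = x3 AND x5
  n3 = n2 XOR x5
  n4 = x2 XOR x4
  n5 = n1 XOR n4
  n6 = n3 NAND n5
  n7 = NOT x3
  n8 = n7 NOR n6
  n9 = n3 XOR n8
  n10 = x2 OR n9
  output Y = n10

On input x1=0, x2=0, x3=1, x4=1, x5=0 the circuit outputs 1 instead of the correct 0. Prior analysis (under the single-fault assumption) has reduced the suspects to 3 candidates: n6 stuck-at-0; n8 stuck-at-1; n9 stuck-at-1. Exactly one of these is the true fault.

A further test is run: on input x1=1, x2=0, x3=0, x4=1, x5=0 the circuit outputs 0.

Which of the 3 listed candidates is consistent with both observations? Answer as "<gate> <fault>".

n6 stuck-at-0

Evaluate each candidate on input x1=1, x2=0, x3=0, x4=1, x5=0:
  n6 stuck-at-0: n1=0, n2=0, n3=0, n4=1, n5=1, n6=0 [stuck-at-0], n7=1, n8=0, n9=0, n10=0 → 0 — matches
  n8 stuck-at-1: n1=0, n2=0, n3=0, n4=1, n5=1, n6=1, n7=1, n8=1 [stuck-at-1], n9=1, n10=1 → 1 — eliminated
  n9 stuck-at-1: n1=0, n2=0, n3=0, n4=1, n5=1, n6=1, n7=1, n8=0, n9=1 [stuck-at-1], n10=1 → 1 — eliminated
Only n6 stuck-at-0 reproduces the observed 0.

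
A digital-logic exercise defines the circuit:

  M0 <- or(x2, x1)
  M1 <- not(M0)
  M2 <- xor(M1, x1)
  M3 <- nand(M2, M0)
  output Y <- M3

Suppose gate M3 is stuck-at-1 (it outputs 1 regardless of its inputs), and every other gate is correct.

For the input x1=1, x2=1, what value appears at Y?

Propagate with M3 forced: M0=1, M1=0, M2=1, M3=1 [stuck-at-1].
So Y = 1. (Without the fault it would be 0.)

1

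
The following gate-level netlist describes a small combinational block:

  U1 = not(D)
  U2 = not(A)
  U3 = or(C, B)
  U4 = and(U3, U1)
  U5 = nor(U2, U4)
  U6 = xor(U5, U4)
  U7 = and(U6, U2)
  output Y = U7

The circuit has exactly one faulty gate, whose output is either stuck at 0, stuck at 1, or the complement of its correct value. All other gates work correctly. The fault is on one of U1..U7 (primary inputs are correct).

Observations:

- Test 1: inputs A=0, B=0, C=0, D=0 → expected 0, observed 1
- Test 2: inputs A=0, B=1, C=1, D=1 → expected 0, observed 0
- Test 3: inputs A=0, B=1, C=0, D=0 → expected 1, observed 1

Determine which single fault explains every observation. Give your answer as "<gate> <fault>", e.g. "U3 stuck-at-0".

Fault-free values for test 1 (A=0, B=0, C=0, D=0): U1=1, U2=1, U3=0, U4=0, U5=0, U6=0, U7=0, giving Y=0. Observed 1.
Test 1: faults giving observed 1 are {U3 stuck-at-1, U3 inverted output, U4 stuck-at-1, U4 inverted output, U5 stuck-at-1, U5 inverted output, U6 stuck-at-1, U6 inverted output, U7 stuck-at-1, U7 inverted output}.
Test 2 (A=0, B=1, C=1, D=1): fault-free U1=0, U2=1, U3=1, U4=0, U5=0, U6=0, U7=0 → 0; observed 0. Eliminates U4 stuck-at-1, U4 inverted output, U5 stuck-at-1, U5 inverted output, U6 stuck-at-1, U6 inverted output, U7 stuck-at-1, U7 inverted output.
Test 3 (A=0, B=1, C=0, D=0): fault-free U1=1, U2=1, U3=1, U4=1, U5=0, U6=1, U7=1 → 1; observed 1. Eliminates U3 inverted output.
Only U3 stuck-at-1 is consistent with every test.

U3 stuck-at-1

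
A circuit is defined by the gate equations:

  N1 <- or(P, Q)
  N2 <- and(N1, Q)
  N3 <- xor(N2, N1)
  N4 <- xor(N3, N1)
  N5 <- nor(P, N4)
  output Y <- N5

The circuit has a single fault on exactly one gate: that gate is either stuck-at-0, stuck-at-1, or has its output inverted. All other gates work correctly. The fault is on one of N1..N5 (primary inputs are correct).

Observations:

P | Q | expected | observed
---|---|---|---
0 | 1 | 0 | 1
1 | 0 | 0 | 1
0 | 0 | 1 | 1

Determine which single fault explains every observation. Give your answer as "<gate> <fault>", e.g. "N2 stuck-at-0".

N5 stuck-at-1

Fault-free values for test 1 (P=0, Q=1): N1=1, N2=1, N3=0, N4=1, N5=0, giving Y=0. Observed 1.
Test 1: faults giving observed 1 are {N1 stuck-at-0, N1 inverted output, N2 stuck-at-0, N2 inverted output, N3 stuck-at-1, N3 inverted output, N4 stuck-at-0, N4 inverted output, N5 stuck-at-1, N5 inverted output}.
Test 2 (P=1, Q=0): fault-free N1=1, N2=0, N3=1, N4=0, N5=0 → 0; observed 1. Eliminates N1 stuck-at-0, N1 inverted output, N2 stuck-at-0, N2 inverted output, N3 stuck-at-1, N3 inverted output, N4 stuck-at-0, N4 inverted output.
Test 3 (P=0, Q=0): fault-free N1=0, N2=0, N3=0, N4=0, N5=1 → 1; observed 1. Eliminates N5 inverted output.
Only N5 stuck-at-1 is consistent with every test.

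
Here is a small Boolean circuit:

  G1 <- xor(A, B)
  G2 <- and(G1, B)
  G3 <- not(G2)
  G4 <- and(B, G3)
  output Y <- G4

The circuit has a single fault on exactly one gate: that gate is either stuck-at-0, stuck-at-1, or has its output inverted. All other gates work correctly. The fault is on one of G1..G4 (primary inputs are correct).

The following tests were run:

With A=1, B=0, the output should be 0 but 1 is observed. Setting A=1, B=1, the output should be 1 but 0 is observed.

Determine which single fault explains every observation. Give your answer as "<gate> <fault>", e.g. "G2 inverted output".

G4 inverted output

Fault-free values for test 1 (A=1, B=0): G1=1, G2=0, G3=1, G4=0, giving Y=0. Observed 1.
Test 1: faults giving observed 1 are {G4 stuck-at-1, G4 inverted output}.
Test 2 (A=1, B=1): fault-free G1=0, G2=0, G3=1, G4=1 → 1; observed 0. Eliminates G4 stuck-at-1.
Only G4 inverted output is consistent with every test.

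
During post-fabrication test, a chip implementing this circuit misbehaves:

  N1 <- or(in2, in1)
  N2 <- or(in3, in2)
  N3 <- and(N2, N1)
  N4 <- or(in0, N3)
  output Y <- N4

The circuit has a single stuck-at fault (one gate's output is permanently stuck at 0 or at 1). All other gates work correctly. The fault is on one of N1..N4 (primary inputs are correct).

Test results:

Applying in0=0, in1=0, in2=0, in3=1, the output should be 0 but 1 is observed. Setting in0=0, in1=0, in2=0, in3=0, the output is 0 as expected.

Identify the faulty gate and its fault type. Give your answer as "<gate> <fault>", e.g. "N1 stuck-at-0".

Fault-free values for test 1 (in0=0, in1=0, in2=0, in3=1): N1=0, N2=1, N3=0, N4=0, giving Y=0. Observed 1.
Test 1: faults giving observed 1 are {N1 stuck-at-1, N3 stuck-at-1, N4 stuck-at-1}.
Test 2 (in0=0, in1=0, in2=0, in3=0): fault-free N1=0, N2=0, N3=0, N4=0 → 0; observed 0. Eliminates N3 stuck-at-1, N4 stuck-at-1.
Only N1 stuck-at-1 is consistent with every test.

N1 stuck-at-1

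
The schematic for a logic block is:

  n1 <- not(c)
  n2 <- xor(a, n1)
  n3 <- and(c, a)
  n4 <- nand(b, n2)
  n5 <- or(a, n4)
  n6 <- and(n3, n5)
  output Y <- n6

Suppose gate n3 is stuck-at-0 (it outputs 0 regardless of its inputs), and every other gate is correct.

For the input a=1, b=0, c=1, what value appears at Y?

0

Propagate with n3 forced: n1=0, n2=1, n3=0 [stuck-at-0], n4=1, n5=1, n6=0.
So Y = 0. (Without the fault it would be 1.)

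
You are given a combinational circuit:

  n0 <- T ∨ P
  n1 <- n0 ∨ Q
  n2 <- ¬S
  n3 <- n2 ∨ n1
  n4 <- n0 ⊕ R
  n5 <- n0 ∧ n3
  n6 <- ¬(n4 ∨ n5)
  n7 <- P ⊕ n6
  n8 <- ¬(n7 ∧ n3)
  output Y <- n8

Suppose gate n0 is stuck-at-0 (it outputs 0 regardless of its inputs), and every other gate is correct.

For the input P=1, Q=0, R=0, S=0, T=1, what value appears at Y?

Propagate with n0 forced: n0=0 [stuck-at-0], n1=0, n2=1, n3=1, n4=0, n5=0, n6=1, n7=0, n8=1.
So Y = 1. (Without the fault it would be 0.)

1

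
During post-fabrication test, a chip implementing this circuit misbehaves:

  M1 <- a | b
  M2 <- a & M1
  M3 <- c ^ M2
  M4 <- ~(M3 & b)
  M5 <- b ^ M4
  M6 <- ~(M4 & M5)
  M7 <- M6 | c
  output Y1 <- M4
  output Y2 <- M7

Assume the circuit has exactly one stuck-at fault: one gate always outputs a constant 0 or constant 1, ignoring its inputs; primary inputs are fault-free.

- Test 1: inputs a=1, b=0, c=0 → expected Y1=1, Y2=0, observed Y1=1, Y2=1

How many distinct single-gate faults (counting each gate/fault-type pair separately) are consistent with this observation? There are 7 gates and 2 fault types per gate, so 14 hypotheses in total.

Fault-free: M1=1, M2=1, M3=1, M4=1, M5=1, M6=0, M7=0 → Y1=1, Y2=0. Observed Y1=1, Y2=1.
  M1 stuck-at-0: output Y1=1, Y2=0 ✗
  M1 stuck-at-1: output Y1=1, Y2=0 ✗
  M2 stuck-at-0: output Y1=1, Y2=0 ✗
  M2 stuck-at-1: output Y1=1, Y2=0 ✗
  M3 stuck-at-0: output Y1=1, Y2=0 ✗
  M3 stuck-at-1: output Y1=1, Y2=0 ✗
  M4 stuck-at-0: output Y1=0, Y2=1 ✗
  M4 stuck-at-1: output Y1=1, Y2=0 ✗
  M5 stuck-at-0: output Y1=1, Y2=1 ✓
  M5 stuck-at-1: output Y1=1, Y2=0 ✗
  M6 stuck-at-0: output Y1=1, Y2=0 ✗
  M6 stuck-at-1: output Y1=1, Y2=1 ✓
  M7 stuck-at-0: output Y1=1, Y2=0 ✗
  M7 stuck-at-1: output Y1=1, Y2=1 ✓
Consistent faults: {M5 stuck-at-0, M6 stuck-at-1, M7 stuck-at-1} — 3 in all.

3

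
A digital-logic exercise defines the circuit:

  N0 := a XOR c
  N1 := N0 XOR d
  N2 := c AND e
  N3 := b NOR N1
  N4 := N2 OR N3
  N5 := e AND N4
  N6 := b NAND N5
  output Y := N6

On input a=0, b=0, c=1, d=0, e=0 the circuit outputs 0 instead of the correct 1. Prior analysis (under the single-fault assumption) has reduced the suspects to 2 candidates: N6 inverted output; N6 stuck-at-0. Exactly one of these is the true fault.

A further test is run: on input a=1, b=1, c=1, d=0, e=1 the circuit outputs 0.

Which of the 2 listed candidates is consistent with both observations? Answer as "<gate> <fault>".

Evaluate each candidate on input a=1, b=1, c=1, d=0, e=1:
  N6 inverted output: N0=0, N1=0, N2=1, N3=0, N4=1, N5=1, N6=1 [inverted output] → 1 — eliminated
  N6 stuck-at-0: N0=0, N1=0, N2=1, N3=0, N4=1, N5=1, N6=0 [stuck-at-0] → 0 — matches
Only N6 stuck-at-0 reproduces the observed 0.

N6 stuck-at-0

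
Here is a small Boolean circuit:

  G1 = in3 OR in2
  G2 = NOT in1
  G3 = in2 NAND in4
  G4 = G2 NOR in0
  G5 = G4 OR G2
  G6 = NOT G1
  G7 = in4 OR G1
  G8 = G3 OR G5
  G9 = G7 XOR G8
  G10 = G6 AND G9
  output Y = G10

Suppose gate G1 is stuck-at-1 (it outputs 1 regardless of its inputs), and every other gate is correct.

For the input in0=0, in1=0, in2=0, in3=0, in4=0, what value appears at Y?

Propagate with G1 forced: G1=1 [stuck-at-1], G2=1, G3=1, G4=0, G5=1, G6=0, G7=1, G8=1, G9=0, G10=0.
So Y = 0. (Without the fault it would be 1.)

0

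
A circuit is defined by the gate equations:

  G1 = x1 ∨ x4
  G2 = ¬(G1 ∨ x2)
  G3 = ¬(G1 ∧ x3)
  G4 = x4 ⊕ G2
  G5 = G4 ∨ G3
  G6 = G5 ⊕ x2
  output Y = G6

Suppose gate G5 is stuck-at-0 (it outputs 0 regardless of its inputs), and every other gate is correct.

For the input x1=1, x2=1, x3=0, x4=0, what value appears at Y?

1

Propagate with G5 forced: G1=1, G2=0, G3=1, G4=0, G5=0 [stuck-at-0], G6=1.
So Y = 1. (Without the fault it would be 0.)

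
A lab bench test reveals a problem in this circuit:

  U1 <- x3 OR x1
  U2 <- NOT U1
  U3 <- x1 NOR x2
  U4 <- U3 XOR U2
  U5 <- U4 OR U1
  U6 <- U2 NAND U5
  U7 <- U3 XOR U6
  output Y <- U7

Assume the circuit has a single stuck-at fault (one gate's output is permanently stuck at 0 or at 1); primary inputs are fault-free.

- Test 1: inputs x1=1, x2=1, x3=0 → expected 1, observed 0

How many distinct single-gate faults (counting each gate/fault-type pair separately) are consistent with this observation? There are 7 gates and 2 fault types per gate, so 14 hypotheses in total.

5

Fault-free: U1=1, U2=0, U3=0, U4=0, U5=1, U6=1, U7=1 → 1. Observed 0.
  U1 stuck-at-0: output 0 ✓
  U1 stuck-at-1: output 1 ✗
  U2 stuck-at-0: output 1 ✗
  U2 stuck-at-1: output 0 ✓
  U3 stuck-at-0: output 1 ✗
  U3 stuck-at-1: output 0 ✓
  U4 stuck-at-0: output 1 ✗
  U4 stuck-at-1: output 1 ✗
  U5 stuck-at-0: output 1 ✗
  U5 stuck-at-1: output 1 ✗
  U6 stuck-at-0: output 0 ✓
  U6 stuck-at-1: output 1 ✗
  U7 stuck-at-0: output 0 ✓
  U7 stuck-at-1: output 1 ✗
Consistent faults: {U1 stuck-at-0, U2 stuck-at-1, U3 stuck-at-1, U6 stuck-at-0, U7 stuck-at-0} — 5 in all.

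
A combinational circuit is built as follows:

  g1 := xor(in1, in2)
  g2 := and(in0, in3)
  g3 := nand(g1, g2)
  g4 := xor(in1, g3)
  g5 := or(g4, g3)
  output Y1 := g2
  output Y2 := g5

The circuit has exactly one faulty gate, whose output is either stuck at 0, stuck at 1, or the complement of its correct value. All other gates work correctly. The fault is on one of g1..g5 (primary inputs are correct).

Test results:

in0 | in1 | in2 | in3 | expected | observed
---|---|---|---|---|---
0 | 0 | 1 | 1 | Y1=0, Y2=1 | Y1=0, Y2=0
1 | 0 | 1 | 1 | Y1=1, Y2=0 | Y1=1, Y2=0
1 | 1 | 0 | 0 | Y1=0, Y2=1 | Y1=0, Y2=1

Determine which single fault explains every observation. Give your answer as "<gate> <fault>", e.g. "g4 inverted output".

g3 stuck-at-0

Fault-free values for test 1 (in0=0, in1=0, in2=1, in3=1): g1=1, g2=0, g3=1, g4=1, g5=1, giving Y1=0, Y2=1. Observed Y1=0, Y2=0.
Test 1: faults giving observed Y1=0, Y2=0 are {g3 stuck-at-0, g3 inverted output, g5 stuck-at-0, g5 inverted output}.
Test 2 (in0=1, in1=0, in2=1, in3=1): fault-free g1=1, g2=1, g3=0, g4=0, g5=0 → Y1=1, Y2=0; observed Y1=1, Y2=0. Eliminates g3 inverted output, g5 inverted output.
Test 3 (in0=1, in1=1, in2=0, in3=0): fault-free g1=1, g2=0, g3=1, g4=0, g5=1 → Y1=0, Y2=1; observed Y1=0, Y2=1. Eliminates g5 stuck-at-0.
Only g3 stuck-at-0 is consistent with every test.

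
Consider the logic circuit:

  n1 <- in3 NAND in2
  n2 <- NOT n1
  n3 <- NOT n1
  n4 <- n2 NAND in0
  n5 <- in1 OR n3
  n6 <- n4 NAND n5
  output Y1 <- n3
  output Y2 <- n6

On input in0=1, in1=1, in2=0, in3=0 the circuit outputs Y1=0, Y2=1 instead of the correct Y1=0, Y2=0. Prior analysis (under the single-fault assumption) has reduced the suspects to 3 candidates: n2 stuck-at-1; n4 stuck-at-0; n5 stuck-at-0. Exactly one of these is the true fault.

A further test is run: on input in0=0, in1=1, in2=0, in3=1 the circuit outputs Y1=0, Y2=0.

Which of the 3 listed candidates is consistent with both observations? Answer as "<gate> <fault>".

Evaluate each candidate on input in0=0, in1=1, in2=0, in3=1:
  n2 stuck-at-1: n1=1, n2=1 [stuck-at-1], n3=0, n4=1, n5=1, n6=0 → Y1=0, Y2=0 — matches
  n4 stuck-at-0: n1=1, n2=0, n3=0, n4=0 [stuck-at-0], n5=1, n6=1 → Y1=0, Y2=1 — eliminated
  n5 stuck-at-0: n1=1, n2=0, n3=0, n4=1, n5=0 [stuck-at-0], n6=1 → Y1=0, Y2=1 — eliminated
Only n2 stuck-at-1 reproduces the observed Y1=0, Y2=0.

n2 stuck-at-1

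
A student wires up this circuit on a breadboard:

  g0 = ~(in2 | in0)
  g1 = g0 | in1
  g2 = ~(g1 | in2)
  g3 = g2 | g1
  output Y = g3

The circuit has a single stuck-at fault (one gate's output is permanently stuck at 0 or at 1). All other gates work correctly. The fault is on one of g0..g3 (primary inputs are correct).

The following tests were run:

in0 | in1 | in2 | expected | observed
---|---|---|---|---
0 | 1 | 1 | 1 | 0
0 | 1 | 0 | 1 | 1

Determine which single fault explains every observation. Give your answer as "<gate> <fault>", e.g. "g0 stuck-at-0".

g1 stuck-at-0

Fault-free values for test 1 (in0=0, in1=1, in2=1): g0=0, g1=1, g2=0, g3=1, giving Y=1. Observed 0.
Test 1: faults giving observed 0 are {g1 stuck-at-0, g3 stuck-at-0}.
Test 2 (in0=0, in1=1, in2=0): fault-free g0=1, g1=1, g2=0, g3=1 → 1; observed 1. Eliminates g3 stuck-at-0.
Only g1 stuck-at-0 is consistent with every test.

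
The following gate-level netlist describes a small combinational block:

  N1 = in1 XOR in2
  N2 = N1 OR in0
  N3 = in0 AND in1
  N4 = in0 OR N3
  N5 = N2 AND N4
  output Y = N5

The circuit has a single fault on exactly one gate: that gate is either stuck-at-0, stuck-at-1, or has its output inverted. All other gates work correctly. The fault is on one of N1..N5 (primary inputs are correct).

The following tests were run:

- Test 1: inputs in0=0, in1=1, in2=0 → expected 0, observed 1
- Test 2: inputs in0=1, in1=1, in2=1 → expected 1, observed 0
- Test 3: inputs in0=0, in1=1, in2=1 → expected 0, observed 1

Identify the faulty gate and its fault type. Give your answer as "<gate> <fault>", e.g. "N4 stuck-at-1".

Fault-free values for test 1 (in0=0, in1=1, in2=0): N1=1, N2=1, N3=0, N4=0, N5=0, giving Y=0. Observed 1.
Test 1: faults giving observed 1 are {N3 stuck-at-1, N3 inverted output, N4 stuck-at-1, N4 inverted output, N5 stuck-at-1, N5 inverted output}.
Test 2 (in0=1, in1=1, in2=1): fault-free N1=0, N2=1, N3=1, N4=1, N5=1 → 1; observed 0. Eliminates N3 stuck-at-1, N3 inverted output, N4 stuck-at-1, N5 stuck-at-1.
Test 3 (in0=0, in1=1, in2=1): fault-free N1=0, N2=0, N3=0, N4=0, N5=0 → 0; observed 1. Eliminates N4 inverted output.
Only N5 inverted output is consistent with every test.

N5 inverted output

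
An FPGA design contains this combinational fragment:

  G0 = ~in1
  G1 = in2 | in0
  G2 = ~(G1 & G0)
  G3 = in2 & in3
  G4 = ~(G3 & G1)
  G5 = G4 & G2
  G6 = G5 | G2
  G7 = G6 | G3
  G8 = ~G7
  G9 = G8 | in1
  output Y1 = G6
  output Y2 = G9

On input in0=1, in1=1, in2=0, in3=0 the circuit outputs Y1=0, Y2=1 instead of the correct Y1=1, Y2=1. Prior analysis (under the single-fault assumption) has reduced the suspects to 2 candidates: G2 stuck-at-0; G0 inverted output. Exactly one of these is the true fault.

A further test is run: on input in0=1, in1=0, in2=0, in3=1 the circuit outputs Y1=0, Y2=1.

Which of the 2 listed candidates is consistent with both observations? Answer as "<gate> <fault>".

Evaluate each candidate on input in0=1, in1=0, in2=0, in3=1:
  G2 stuck-at-0: G0=1, G1=1, G2=0 [stuck-at-0], G3=0, G4=1, G5=0, G6=0, G7=0, G8=1, G9=1 → Y1=0, Y2=1 — matches
  G0 inverted output: G0=0 [inverted output], G1=1, G2=1, G3=0, G4=1, G5=1, G6=1, G7=1, G8=0, G9=0 → Y1=1, Y2=0 — eliminated
Only G2 stuck-at-0 reproduces the observed Y1=0, Y2=1.

G2 stuck-at-0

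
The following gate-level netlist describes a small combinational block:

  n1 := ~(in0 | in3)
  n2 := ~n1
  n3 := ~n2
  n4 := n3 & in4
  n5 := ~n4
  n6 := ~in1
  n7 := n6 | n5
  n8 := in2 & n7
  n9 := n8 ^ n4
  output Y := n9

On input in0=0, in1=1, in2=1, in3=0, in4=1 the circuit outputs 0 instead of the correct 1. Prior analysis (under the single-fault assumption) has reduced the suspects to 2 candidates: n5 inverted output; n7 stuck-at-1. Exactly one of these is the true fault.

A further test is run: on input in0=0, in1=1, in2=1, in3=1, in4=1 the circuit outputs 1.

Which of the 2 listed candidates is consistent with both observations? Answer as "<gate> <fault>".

n7 stuck-at-1

Evaluate each candidate on input in0=0, in1=1, in2=1, in3=1, in4=1:
  n5 inverted output: n1=0, n2=1, n3=0, n4=0, n5=0 [inverted output], n6=0, n7=0, n8=0, n9=0 → 0 — eliminated
  n7 stuck-at-1: n1=0, n2=1, n3=0, n4=0, n5=1, n6=0, n7=1 [stuck-at-1], n8=1, n9=1 → 1 — matches
Only n7 stuck-at-1 reproduces the observed 1.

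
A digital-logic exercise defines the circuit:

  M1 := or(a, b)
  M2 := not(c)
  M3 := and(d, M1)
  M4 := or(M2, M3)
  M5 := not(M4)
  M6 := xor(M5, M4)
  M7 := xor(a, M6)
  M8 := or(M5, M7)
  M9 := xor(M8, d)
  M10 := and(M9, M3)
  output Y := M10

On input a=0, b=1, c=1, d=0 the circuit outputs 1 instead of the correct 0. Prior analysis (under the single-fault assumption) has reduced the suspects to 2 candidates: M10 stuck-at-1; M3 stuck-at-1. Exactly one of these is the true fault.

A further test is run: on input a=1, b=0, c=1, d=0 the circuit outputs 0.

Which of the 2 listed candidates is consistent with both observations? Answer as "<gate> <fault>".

Evaluate each candidate on input a=1, b=0, c=1, d=0:
  M10 stuck-at-1: M1=1, M2=0, M3=0, M4=0, M5=1, M6=1, M7=0, M8=1, M9=1, M10=1 [stuck-at-1] → 1 — eliminated
  M3 stuck-at-1: M1=1, M2=0, M3=1 [stuck-at-1], M4=1, M5=0, M6=1, M7=0, M8=0, M9=0, M10=0 → 0 — matches
Only M3 stuck-at-1 reproduces the observed 0.

M3 stuck-at-1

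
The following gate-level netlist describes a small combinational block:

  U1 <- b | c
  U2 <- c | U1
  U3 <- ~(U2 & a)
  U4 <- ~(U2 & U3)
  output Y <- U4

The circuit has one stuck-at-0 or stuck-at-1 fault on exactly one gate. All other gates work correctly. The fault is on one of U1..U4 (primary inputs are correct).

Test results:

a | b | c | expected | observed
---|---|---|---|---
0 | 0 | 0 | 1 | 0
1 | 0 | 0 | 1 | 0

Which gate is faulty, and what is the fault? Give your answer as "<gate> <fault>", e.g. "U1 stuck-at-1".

Fault-free values for test 1 (a=0, b=0, c=0): U1=0, U2=0, U3=1, U4=1, giving Y=1. Observed 0.
Test 1: faults giving observed 0 are {U1 stuck-at-1, U2 stuck-at-1, U4 stuck-at-0}.
Test 2 (a=1, b=0, c=0): fault-free U1=0, U2=0, U3=1, U4=1 → 1; observed 0. Eliminates U1 stuck-at-1, U2 stuck-at-1.
Only U4 stuck-at-0 is consistent with every test.

U4 stuck-at-0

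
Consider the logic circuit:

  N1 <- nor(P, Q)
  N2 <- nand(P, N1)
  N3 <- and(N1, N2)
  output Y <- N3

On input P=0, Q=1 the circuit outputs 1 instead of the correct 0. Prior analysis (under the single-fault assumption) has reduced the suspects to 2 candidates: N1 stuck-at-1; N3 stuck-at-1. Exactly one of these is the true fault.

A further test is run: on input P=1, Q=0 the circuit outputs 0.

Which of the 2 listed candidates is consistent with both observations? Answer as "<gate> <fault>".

N1 stuck-at-1

Evaluate each candidate on input P=1, Q=0:
  N1 stuck-at-1: N1=1 [stuck-at-1], N2=0, N3=0 → 0 — matches
  N3 stuck-at-1: N1=0, N2=1, N3=1 [stuck-at-1] → 1 — eliminated
Only N1 stuck-at-1 reproduces the observed 0.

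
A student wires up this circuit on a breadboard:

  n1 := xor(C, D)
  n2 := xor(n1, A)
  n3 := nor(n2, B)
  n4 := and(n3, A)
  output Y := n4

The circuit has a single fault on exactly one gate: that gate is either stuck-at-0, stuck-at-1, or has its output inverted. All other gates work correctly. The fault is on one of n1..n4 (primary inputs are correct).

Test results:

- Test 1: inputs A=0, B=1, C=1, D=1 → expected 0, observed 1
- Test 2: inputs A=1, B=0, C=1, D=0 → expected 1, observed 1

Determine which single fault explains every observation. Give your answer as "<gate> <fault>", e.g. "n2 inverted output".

n4 stuck-at-1

Fault-free values for test 1 (A=0, B=1, C=1, D=1): n1=0, n2=0, n3=0, n4=0, giving Y=0. Observed 1.
Test 1: faults giving observed 1 are {n4 stuck-at-1, n4 inverted output}.
Test 2 (A=1, B=0, C=1, D=0): fault-free n1=1, n2=0, n3=1, n4=1 → 1; observed 1. Eliminates n4 inverted output.
Only n4 stuck-at-1 is consistent with every test.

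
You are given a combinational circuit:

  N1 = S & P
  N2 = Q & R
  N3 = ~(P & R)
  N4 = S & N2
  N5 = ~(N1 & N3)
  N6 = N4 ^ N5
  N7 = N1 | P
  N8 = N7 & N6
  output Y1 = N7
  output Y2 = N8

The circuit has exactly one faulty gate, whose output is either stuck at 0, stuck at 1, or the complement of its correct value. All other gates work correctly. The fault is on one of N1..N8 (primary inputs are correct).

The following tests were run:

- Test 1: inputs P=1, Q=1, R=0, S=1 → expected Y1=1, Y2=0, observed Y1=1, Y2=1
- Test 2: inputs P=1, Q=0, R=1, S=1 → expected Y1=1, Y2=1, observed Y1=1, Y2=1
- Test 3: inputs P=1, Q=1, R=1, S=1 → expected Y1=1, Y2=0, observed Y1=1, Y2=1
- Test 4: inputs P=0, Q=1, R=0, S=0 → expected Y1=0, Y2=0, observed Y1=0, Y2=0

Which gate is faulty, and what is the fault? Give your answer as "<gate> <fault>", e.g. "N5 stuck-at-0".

N6 stuck-at-1

Fault-free values for test 1 (P=1, Q=1, R=0, S=1): N1=1, N2=0, N3=1, N4=0, N5=0, N6=0, N7=1, N8=0, giving Y1=1, Y2=0. Observed Y1=1, Y2=1.
Test 1: faults giving observed Y1=1, Y2=1 are {N1 stuck-at-0, N1 inverted output, N2 stuck-at-1, N2 inverted output, N3 stuck-at-0, N3 inverted output, N4 stuck-at-1, N4 inverted output, N5 stuck-at-1, N5 inverted output, N6 stuck-at-1, N6 inverted output, N8 stuck-at-1, N8 inverted output}.
Test 2 (P=1, Q=0, R=1, S=1): fault-free N1=1, N2=0, N3=0, N4=0, N5=1, N6=1, N7=1, N8=1 → Y1=1, Y2=1; observed Y1=1, Y2=1. Eliminates N2 stuck-at-1, N2 inverted output, N3 inverted output, N4 stuck-at-1, N4 inverted output, N5 inverted output, N6 inverted output, N8 inverted output.
Test 3 (P=1, Q=1, R=1, S=1): fault-free N1=1, N2=1, N3=0, N4=1, N5=1, N6=0, N7=1, N8=0 → Y1=1, Y2=0; observed Y1=1, Y2=1. Eliminates N1 stuck-at-0, N1 inverted output, N3 stuck-at-0, N5 stuck-at-1.
Test 4 (P=0, Q=1, R=0, S=0): fault-free N1=0, N2=0, N3=1, N4=0, N5=1, N6=1, N7=0, N8=0 → Y1=0, Y2=0; observed Y1=0, Y2=0. Eliminates N8 stuck-at-1.
Only N6 stuck-at-1 is consistent with every test.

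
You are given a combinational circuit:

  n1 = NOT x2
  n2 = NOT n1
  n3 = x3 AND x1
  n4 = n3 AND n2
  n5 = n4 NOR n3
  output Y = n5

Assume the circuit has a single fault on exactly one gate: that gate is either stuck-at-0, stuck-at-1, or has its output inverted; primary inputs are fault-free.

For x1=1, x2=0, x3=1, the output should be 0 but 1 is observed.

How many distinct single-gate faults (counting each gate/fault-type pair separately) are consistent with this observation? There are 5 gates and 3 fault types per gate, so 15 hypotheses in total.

Fault-free: n1=1, n2=0, n3=1, n4=0, n5=0 → 0. Observed 1.
  n1: none of the 3 fault types match ✗
  n2: none of the 3 fault types match ✗
  n3: stuck-at-0, inverted output ✓; others ✗
  n4: none of the 3 fault types match ✗
  n5: stuck-at-1, inverted output ✓; others ✗
Consistent faults: {n3 stuck-at-0, n3 inverted output, n5 stuck-at-1, n5 inverted output} — 4 in all.

4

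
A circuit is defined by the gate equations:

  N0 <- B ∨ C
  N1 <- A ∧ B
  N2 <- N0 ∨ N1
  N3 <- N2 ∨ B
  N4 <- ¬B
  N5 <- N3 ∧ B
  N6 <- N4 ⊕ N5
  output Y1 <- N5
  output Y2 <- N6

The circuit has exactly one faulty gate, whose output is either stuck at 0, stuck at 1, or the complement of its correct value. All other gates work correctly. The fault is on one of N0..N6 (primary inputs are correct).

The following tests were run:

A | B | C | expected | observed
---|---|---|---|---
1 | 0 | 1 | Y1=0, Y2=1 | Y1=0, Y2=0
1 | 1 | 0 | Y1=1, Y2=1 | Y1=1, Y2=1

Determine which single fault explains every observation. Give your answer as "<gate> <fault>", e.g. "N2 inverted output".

Fault-free values for test 1 (A=1, B=0, C=1): N0=1, N1=0, N2=1, N3=1, N4=1, N5=0, N6=1, giving Y1=0, Y2=1. Observed Y1=0, Y2=0.
Test 1: faults giving observed Y1=0, Y2=0 are {N4 stuck-at-0, N4 inverted output, N6 stuck-at-0, N6 inverted output}.
Test 2 (A=1, B=1, C=0): fault-free N0=1, N1=1, N2=1, N3=1, N4=0, N5=1, N6=1 → Y1=1, Y2=1; observed Y1=1, Y2=1. Eliminates N4 inverted output, N6 stuck-at-0, N6 inverted output.
Only N4 stuck-at-0 is consistent with every test.

N4 stuck-at-0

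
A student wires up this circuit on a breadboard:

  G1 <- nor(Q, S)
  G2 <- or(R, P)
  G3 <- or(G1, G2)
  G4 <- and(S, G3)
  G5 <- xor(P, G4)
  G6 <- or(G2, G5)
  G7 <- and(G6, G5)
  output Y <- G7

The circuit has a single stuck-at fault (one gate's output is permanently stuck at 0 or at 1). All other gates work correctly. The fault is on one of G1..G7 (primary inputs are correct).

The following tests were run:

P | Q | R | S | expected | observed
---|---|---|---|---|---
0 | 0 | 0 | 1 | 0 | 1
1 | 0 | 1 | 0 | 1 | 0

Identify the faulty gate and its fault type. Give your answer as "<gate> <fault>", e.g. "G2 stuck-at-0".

Fault-free values for test 1 (P=0, Q=0, R=0, S=1): G1=0, G2=0, G3=0, G4=0, G5=0, G6=0, G7=0, giving Y=0. Observed 1.
Test 1: faults giving observed 1 are {G1 stuck-at-1, G2 stuck-at-1, G3 stuck-at-1, G4 stuck-at-1, G5 stuck-at-1, G7 stuck-at-1}.
Test 2 (P=1, Q=0, R=1, S=0): fault-free G1=1, G2=1, G3=1, G4=0, G5=1, G6=1, G7=1 → 1; observed 0. Eliminates G1 stuck-at-1, G2 stuck-at-1, G3 stuck-at-1, G5 stuck-at-1, G7 stuck-at-1.
Only G4 stuck-at-1 is consistent with every test.

G4 stuck-at-1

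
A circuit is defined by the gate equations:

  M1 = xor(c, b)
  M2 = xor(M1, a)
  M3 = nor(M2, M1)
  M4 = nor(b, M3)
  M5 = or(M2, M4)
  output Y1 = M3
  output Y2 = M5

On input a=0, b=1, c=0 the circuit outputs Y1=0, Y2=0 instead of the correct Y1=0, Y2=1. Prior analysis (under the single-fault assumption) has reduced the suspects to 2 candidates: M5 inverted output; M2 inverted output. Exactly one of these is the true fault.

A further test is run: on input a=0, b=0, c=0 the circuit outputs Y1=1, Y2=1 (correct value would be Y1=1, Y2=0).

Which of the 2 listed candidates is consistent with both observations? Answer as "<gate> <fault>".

M5 inverted output

Evaluate each candidate on input a=0, b=0, c=0:
  M5 inverted output: M1=0, M2=0, M3=1, M4=0, M5=1 [inverted output] → Y1=1, Y2=1 — matches
  M2 inverted output: M1=0, M2=1 [inverted output], M3=0, M4=1, M5=1 → Y1=0, Y2=1 — eliminated
Only M5 inverted output reproduces the observed Y1=1, Y2=1.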